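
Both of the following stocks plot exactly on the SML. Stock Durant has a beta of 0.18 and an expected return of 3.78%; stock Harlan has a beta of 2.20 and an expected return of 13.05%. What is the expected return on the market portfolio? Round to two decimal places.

7.54%

Both satisfy E(R) = R_f + β·MRP, so the slope of the SML is
MRP = (13.05% − 3.78%) / (2.20 − 0.18) = 9.27% / 2.02 = 4.5891%
R_f = E(R_Durant) − β_Durant·MRP = 3.78% − 0.18 × 4.5891% = 2.9540%
E(R_m) = R_f + MRP = 2.9540% + 4.5891% = 7.54%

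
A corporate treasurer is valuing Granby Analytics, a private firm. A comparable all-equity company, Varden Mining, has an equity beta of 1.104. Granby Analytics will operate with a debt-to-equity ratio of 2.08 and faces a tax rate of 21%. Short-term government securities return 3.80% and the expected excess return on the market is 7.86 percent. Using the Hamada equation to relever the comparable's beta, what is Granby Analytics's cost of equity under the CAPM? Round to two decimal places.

26.74%

β_L = β_U × [1 + (1 − t)(D/E)] = 1.104 × [1 + (1 − 0.21) × 2.08]
    = 1.104 × [1 + 0.79 × 2.08] = 1.104 × 2.6432 = 2.9181
E(R) = R_f + β_L × MRP = 3.80% + 2.9181 × 7.86% = 26.74%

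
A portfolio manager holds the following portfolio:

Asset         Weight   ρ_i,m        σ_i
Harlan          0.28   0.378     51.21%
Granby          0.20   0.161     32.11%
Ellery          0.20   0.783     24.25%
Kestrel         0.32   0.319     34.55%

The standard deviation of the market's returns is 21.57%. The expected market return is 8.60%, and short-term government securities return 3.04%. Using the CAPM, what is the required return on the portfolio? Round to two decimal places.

β_Harlan = 0.378 × 51.21% / 21.57% = 0.8974
β_Granby = 0.161 × 32.11% / 21.57% = 0.2397
β_Ellery = 0.783 × 24.25% / 21.57% = 0.8803
β_Kestrel = 0.319 × 34.55% / 21.57% = 0.5110
β_P = Σ w_i β_i = 0.28×0.8974 + 0.20×0.2397 + 0.20×0.8803 + 0.32×0.5110 = 0.6388
MRP = 8.60% − 3.04% = 5.56%
E(R_P) = R_f + β_P × MRP = 3.04% + 0.6388 × 5.56% = 6.59%

6.59%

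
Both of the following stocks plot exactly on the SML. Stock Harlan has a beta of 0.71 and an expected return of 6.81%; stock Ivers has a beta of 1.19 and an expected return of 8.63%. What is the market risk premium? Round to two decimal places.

Both satisfy E(R) = R_f + β·MRP, so the slope of the SML is
MRP = (8.63% − 6.81%) / (1.19 − 0.71) = 1.82% / 0.48 = 3.7917%

3.79%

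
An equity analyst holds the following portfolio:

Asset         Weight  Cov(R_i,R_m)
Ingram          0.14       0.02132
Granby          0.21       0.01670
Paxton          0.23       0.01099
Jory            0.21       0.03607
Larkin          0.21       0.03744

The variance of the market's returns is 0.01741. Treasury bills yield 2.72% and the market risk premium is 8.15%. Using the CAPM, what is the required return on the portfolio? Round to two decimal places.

14.17%

β_Ingram = 0.02132 / 0.01741 = 1.2246
β_Granby = 0.01670 / 0.01741 = 0.9592
β_Paxton = 0.01099 / 0.01741 = 0.6312
β_Jory = 0.03607 / 0.01741 = 2.0718
β_Larkin = 0.03744 / 0.01741 = 2.1505
β_P = Σ w_i β_i = 0.14×1.2246 + 0.21×0.9592 + 0.23×0.6312 + 0.21×2.0718 + 0.21×2.1505 = 1.4047
E(R_P) = R_f + β_P × MRP = 2.72% + 1.4047 × 8.15% = 14.17%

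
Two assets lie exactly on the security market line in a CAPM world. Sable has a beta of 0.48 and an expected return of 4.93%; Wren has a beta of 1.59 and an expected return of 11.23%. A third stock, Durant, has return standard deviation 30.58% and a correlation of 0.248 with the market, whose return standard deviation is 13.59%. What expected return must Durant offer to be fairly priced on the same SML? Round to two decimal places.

5.37%

MRP = (11.23% − 4.93%) / (1.59 − 0.48) = 5.6757%
R_f = 4.93% − 0.48 × 5.6757% = 2.2057%
β_Durant = ρ·σ_i/σ_m = 0.248 × 30.58 / 13.59 = 0.5580
E(R_Durant) = R_f + β × MRP = 2.2057% + 0.5580 × 5.6757% = 5.37%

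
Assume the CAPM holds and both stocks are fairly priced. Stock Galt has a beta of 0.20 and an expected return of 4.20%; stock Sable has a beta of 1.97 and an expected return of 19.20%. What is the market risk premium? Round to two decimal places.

Both satisfy E(R) = R_f + β·MRP, so the slope of the SML is
MRP = (19.20% − 4.20%) / (1.97 − 0.20) = 15.00% / 1.77 = 8.4746%

8.47%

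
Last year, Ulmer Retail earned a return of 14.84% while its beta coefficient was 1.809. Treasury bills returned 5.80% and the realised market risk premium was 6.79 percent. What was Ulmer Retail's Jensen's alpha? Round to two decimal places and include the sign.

-3.24%

CAPM benchmark = R_f + β(R_m − R_f) = 5.80% + 1.809 × 6.79% = 18.08311%
α = actual − benchmark = 14.84% − 18.08311% = -3.24%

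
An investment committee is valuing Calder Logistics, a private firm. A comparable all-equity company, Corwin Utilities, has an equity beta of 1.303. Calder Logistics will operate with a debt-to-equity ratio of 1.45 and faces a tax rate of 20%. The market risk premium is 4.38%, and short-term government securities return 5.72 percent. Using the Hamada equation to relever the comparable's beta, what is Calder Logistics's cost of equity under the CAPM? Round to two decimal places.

β_L = β_U × [1 + (1 − t)(D/E)] = 1.303 × [1 + (1 − 0.20) × 1.45]
    = 1.303 × [1 + 0.80 × 1.45] = 1.303 × 2.1600 = 2.8145
E(R) = R_f + β_L × MRP = 5.72% + 2.8145 × 4.38% = 18.05%

18.05%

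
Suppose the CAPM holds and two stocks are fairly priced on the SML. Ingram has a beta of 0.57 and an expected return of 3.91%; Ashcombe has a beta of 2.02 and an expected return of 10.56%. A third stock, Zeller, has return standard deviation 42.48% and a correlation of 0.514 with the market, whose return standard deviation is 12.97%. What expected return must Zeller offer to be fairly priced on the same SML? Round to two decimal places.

9.02%

MRP = (10.56% − 3.91%) / (2.02 − 0.57) = 4.5862%
R_f = 3.91% − 0.57 × 4.5862% = 1.2959%
β_Zeller = ρ·σ_i/σ_m = 0.514 × 42.48 / 12.97 = 1.6835
E(R_Zeller) = R_f + β × MRP = 1.2959% + 1.6835 × 4.5862% = 9.02%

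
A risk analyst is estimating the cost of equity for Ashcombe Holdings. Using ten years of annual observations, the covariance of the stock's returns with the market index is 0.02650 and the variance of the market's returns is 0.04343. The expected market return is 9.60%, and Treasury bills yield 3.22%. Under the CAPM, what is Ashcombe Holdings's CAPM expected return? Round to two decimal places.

β = Cov(R_i, R_m) / Var(R_m) = 0.02650 / 0.04343 = 0.6102
MRP = 9.60% − 3.22% = 6.38%
E(R) = R_f + β × MRP = 3.22% + 0.6102 × 6.38% = 7.11%

7.11%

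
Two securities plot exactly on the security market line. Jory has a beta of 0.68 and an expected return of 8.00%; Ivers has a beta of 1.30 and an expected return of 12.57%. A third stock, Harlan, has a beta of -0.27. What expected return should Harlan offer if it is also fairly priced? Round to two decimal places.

1.00%

MRP (SML slope) = (12.57% − 8.00%) / (1.30 − 0.68) = 4.57% / 0.62 = 7.3710%
R_f (intercept) = 8.00% − 0.68 × 7.3710% = 2.9877%
E(R_Harlan) = R_f + β × MRP = 2.9877% + -0.27 × 7.3710% = 1.00%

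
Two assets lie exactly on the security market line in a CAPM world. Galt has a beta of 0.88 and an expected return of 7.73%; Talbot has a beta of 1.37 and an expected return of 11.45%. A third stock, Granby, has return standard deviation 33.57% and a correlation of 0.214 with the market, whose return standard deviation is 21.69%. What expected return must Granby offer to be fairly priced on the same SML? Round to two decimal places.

MRP = (11.45% − 7.73%) / (1.37 − 0.88) = 7.5918%
R_f = 7.73% − 0.88 × 7.5918% = 1.0492%
β_Granby = ρ·σ_i/σ_m = 0.214 × 33.57 / 21.69 = 0.3312
E(R_Granby) = R_f + β × MRP = 1.0492% + 0.3312 × 7.5918% = 3.56%

3.56%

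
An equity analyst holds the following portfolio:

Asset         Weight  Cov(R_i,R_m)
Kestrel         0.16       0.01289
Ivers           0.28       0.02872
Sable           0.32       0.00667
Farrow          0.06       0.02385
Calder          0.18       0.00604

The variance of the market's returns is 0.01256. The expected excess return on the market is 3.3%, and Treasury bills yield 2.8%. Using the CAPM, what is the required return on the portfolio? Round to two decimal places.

6.68%

β_Kestrel = 0.01289 / 0.01256 = 1.0263
β_Ivers = 0.02872 / 0.01256 = 2.2866
β_Sable = 0.00667 / 0.01256 = 0.5311
β_Farrow = 0.02385 / 0.01256 = 1.8989
β_Calder = 0.00604 / 0.01256 = 0.4809
β_P = Σ w_i β_i = 0.16×1.0263 + 0.28×2.2866 + 0.32×0.5311 + 0.06×1.8989 + 0.18×0.4809 = 1.1749
E(R_P) = R_f + β_P × MRP = 2.8% + 1.1749 × 3.3% = 6.68%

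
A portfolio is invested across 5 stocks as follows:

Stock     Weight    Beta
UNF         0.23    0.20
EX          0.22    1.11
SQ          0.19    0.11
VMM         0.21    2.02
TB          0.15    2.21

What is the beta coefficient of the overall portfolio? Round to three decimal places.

1.067

β_P = Σ w_i β_i = 0.23×0.20 + 0.22×1.11 + 0.19×0.11 + 0.21×2.02 + 0.15×2.21 = 1.0668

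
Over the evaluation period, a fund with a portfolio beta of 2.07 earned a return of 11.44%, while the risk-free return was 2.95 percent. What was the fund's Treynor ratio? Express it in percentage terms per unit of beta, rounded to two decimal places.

Treynor = (R_P − R_f) / β_P = (11.44% − 2.95%) / 2.0700 = 8.49% / 2.0700 = 4.10%

4.10%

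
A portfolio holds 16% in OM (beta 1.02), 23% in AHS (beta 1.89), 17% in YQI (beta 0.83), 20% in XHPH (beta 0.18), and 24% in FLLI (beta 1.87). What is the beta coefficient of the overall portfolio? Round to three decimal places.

β_P = Σ w_i β_i = 0.16×1.02 + 0.23×1.89 + 0.17×0.83 + 0.20×0.18 + 0.24×1.87 = 1.2238

1.224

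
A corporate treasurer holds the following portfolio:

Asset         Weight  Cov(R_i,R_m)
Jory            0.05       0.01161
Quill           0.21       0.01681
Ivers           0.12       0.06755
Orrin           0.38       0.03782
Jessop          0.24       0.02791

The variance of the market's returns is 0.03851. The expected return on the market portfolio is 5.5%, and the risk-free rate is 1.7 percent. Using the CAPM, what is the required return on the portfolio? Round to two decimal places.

β_Jory = 0.01161 / 0.03851 = 0.3015
β_Quill = 0.01681 / 0.03851 = 0.4365
β_Ivers = 0.06755 / 0.03851 = 1.7541
β_Orrin = 0.03782 / 0.03851 = 0.9821
β_Jessop = 0.02791 / 0.03851 = 0.7247
β_P = Σ w_i β_i = 0.05×0.3015 + 0.21×0.4365 + 0.12×1.7541 + 0.38×0.9821 + 0.24×0.7247 = 0.8644
MRP = 5.5% − 1.7% = 3.80%
E(R_P) = R_f + β_P × MRP = 1.7% + 0.8644 × 3.8% = 4.98%

4.98%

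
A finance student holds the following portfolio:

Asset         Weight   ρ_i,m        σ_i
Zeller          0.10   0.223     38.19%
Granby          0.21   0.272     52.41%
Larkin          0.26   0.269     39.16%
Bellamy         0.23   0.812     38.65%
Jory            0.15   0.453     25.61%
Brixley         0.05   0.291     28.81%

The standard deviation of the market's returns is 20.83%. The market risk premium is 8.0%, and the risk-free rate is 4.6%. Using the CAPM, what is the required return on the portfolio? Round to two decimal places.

10.73%

β_Zeller = 0.223 × 38.19% / 20.83% = 0.4089
β_Granby = 0.272 × 52.41% / 20.83% = 0.6844
β_Larkin = 0.269 × 39.16% / 20.83% = 0.5057
β_Bellamy = 0.812 × 38.65% / 20.83% = 1.5067
β_Jory = 0.453 × 25.61% / 20.83% = 0.5570
β_Brixley = 0.291 × 28.81% / 20.83% = 0.4025
β_P = Σ w_i β_i = 0.10×0.4089 + 0.21×0.6844 + 0.26×0.5057 + 0.23×1.5067 + 0.15×0.5570 + 0.05×0.4025 = 0.7663
E(R_P) = R_f + β_P × MRP = 4.6% + 0.7663 × 8.0% = 10.73%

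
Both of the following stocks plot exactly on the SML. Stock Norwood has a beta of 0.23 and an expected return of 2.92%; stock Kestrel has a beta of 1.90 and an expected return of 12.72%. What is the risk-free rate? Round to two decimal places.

1.57%

Both satisfy E(R) = R_f + β·MRP, so the slope of the SML is
MRP = (12.72% − 2.92%) / (1.90 − 0.23) = 9.80% / 1.67 = 5.8683%
R_f = E(R_Norwood) − β_Norwood·MRP = 2.92% − 0.23 × 5.8683% = 1.5703%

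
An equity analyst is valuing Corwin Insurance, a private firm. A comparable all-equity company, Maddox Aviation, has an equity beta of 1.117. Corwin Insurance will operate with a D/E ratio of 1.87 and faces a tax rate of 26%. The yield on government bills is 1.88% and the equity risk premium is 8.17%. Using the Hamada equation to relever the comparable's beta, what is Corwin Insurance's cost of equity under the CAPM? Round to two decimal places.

β_L = β_U × [1 + (1 − t)(D/E)] = 1.117 × [1 + (1 − 0.26) × 1.87]
    = 1.117 × [1 + 0.74 × 1.87] = 1.117 × 2.3838 = 2.6627
E(R) = R_f + β_L × MRP = 1.88% + 2.6627 × 8.17% = 23.63%

23.63%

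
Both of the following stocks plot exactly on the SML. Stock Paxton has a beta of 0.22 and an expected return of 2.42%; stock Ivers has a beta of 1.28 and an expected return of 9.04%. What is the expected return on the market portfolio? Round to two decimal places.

7.29%

Both satisfy E(R) = R_f + β·MRP, so the slope of the SML is
MRP = (9.04% − 2.42%) / (1.28 − 0.22) = 6.62% / 1.06 = 6.2453%
R_f = E(R_Paxton) − β_Paxton·MRP = 2.42% − 0.22 × 6.2453% = 1.0460%
E(R_m) = R_f + MRP = 1.0460% + 6.2453% = 7.29%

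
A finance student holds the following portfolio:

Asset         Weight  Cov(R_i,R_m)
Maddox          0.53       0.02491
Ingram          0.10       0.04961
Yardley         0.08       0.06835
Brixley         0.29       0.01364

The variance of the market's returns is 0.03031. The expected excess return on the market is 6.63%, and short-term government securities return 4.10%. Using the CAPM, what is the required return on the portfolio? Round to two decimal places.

β_Maddox = 0.02491 / 0.03031 = 0.8218
β_Ingram = 0.04961 / 0.03031 = 1.6368
β_Yardley = 0.06835 / 0.03031 = 2.2550
β_Brixley = 0.01364 / 0.03031 = 0.4500
β_P = Σ w_i β_i = 0.53×0.8218 + 0.10×1.6368 + 0.08×2.2550 + 0.29×0.4500 = 0.9101
E(R_P) = R_f + β_P × MRP = 4.10% + 0.9101 × 6.63% = 10.13%

10.13%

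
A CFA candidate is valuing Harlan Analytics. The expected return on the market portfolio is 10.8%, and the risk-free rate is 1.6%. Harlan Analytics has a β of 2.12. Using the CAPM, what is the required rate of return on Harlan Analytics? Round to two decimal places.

Market risk premium = E(R_m) − R_f = 10.8% − 1.6% = 9.20%
E(R) = R_f + β × MRP = 1.6% + 2.12 × 9.2% = 21.10%

21.10%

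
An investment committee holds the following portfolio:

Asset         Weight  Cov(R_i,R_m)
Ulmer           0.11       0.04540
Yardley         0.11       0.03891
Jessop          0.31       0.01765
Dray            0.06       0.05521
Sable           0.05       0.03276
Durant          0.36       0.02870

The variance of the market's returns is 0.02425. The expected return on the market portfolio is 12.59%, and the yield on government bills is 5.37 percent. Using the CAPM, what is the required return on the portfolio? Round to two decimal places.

14.31%

β_Ulmer = 0.04540 / 0.02425 = 1.8722
β_Yardley = 0.03891 / 0.02425 = 1.6045
β_Jessop = 0.01765 / 0.02425 = 0.7278
β_Dray = 0.05521 / 0.02425 = 2.2767
β_Sable = 0.03276 / 0.02425 = 1.3509
β_Durant = 0.02870 / 0.02425 = 1.1835
β_P = Σ w_i β_i = 0.11×1.8722 + 0.11×1.6045 + 0.31×0.7278 + 0.06×2.2767 + 0.05×1.3509 + 0.36×1.1835 = 1.2383
MRP = 12.59% − 5.37% = 7.22%
E(R_P) = R_f + β_P × MRP = 5.37% + 1.2383 × 7.22% = 14.31%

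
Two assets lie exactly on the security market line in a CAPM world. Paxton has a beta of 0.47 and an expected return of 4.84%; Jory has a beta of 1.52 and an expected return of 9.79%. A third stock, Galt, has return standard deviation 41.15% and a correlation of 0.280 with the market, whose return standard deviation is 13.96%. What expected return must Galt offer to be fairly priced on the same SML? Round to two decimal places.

6.52%

MRP = (9.79% − 4.84%) / (1.52 − 0.47) = 4.7143%
R_f = 4.84% − 0.47 × 4.7143% = 2.6243%
β_Galt = ρ·σ_i/σ_m = 0.280 × 41.15 / 13.96 = 0.8254
E(R_Galt) = R_f + β × MRP = 2.6243% + 0.8254 × 4.7143% = 6.52%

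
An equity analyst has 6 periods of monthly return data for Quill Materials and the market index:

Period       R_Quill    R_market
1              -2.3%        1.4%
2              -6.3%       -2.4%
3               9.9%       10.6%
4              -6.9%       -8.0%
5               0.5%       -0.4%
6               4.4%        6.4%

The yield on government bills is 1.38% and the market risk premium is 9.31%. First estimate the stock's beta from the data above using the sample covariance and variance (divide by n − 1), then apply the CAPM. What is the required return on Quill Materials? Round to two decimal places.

Mean R_i = (-2.3 − 6.3 + 9.9 − 6.9 + 0.5 + 4.4) / 6 = -0.1167%
Mean R_m = (1.4 − 2.4 + 10.6 − 8.0 − 0.4 + 6.4) / 6 = 1.2667%
Σ(R_i − R̄_i)(R_m − R̄_m) = 200.8867  ⇒  Cov = 200.8867 / 5 = 40.1773
Σ(R_m − R̄_m)² = 215.5733  ⇒  Var(R_m) = 215.5733 / 5 = 43.1147
β = Cov / Var(R_m) = 40.1773 / 43.1147 = 0.9319
E(R) = R_f + β × MRP = 1.38% + 0.9319 × 9.31% = 10.06%

10.06%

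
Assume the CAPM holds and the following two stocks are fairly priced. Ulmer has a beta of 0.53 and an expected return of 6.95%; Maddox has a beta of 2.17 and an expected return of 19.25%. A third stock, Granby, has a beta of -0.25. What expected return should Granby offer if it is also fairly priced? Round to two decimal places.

MRP (SML slope) = (19.25% − 6.95%) / (2.17 − 0.53) = 12.30% / 1.64 = 7.5000%
R_f (intercept) = 6.95% − 0.53 × 7.5000% = 2.9750%
E(R_Granby) = R_f + β × MRP = 2.9750% + -0.25 × 7.5000% = 1.10%

1.10%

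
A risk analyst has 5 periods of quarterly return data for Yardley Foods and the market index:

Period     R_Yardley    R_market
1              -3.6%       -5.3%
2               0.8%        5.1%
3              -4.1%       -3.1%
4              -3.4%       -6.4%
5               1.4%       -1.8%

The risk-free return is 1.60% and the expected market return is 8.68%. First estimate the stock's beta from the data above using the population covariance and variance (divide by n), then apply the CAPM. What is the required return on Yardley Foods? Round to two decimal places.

Mean R_i = (-3.6 + 0.8 − 4.1 − 3.4 + 1.4) / 5 = -1.7800%
Mean R_m = (-5.3 + 5.1 − 3.1 − 6.4 − 1.8) / 5 = -2.3000%
Σ(R_i − R̄_i)(R_m − R̄_m) = 34.6400  ⇒  Cov = 34.6400 / 5 = 6.9280
Σ(R_m − R̄_m)² = 81.4600  ⇒  Var(R_m) = 81.4600 / 5 = 16.2920
β = Cov / Var(R_m) = 6.9280 / 16.2920 = 0.4252
MRP = 8.68% − 1.60% = 7.08%
E(R) = R_f + β × MRP = 1.60% + 0.4252 × 7.08% = 4.61%

4.61%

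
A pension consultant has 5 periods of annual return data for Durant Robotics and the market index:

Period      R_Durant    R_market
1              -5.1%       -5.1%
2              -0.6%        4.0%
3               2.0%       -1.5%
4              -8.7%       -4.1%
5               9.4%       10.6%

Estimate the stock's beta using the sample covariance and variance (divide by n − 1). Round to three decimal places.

0.929

Mean R_i = (-5.1 − 0.6 + 2.0 − 8.7 + 9.4) / 5 = -0.6000%
Mean R_m = (-5.1 + 4.0 − 1.5 − 4.1 + 10.6) / 5 = 0.7800%
Σ(R_i − R̄_i)(R_m − R̄_m) = 158.2600  ⇒  Cov = 158.2600 / 4 = 39.5650
Σ(R_m − R̄_m)² = 170.3880  ⇒  Var(R_m) = 170.3880 / 4 = 42.5970
β = Cov / Var(R_m) = 39.5650 / 42.5970 = 0.9288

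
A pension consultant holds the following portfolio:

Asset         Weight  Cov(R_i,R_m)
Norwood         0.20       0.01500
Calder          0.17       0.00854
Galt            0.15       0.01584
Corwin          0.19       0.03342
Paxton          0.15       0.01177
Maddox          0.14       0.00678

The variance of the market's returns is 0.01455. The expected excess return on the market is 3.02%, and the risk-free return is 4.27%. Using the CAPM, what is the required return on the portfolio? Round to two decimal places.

7.57%

β_Norwood = 0.01500 / 0.01455 = 1.0309
β_Calder = 0.00854 / 0.01455 = 0.5869
β_Galt = 0.01584 / 0.01455 = 1.0887
β_Corwin = 0.03342 / 0.01455 = 2.2969
β_Paxton = 0.01177 / 0.01455 = 0.8089
β_Maddox = 0.00678 / 0.01455 = 0.4660
β_P = Σ w_i β_i = 0.20×1.0309 + 0.17×0.5869 + 0.15×1.0887 + 0.19×2.2969 + 0.15×0.8089 + 0.14×0.4660 = 1.0922
E(R_P) = R_f + β_P × MRP = 4.27% + 1.0922 × 3.02% = 7.57%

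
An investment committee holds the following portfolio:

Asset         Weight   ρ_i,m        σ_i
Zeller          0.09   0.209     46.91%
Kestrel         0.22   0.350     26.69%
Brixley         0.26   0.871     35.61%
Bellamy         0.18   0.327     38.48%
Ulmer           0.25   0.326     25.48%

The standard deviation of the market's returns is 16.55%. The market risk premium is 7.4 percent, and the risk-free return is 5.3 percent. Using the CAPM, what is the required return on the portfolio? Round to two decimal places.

β_Zeller = 0.209 × 46.91% / 16.55% = 0.5924
β_Kestrel = 0.350 × 26.69% / 16.55% = 0.5644
β_Brixley = 0.871 × 35.61% / 16.55% = 1.8741
β_Bellamy = 0.327 × 38.48% / 16.55% = 0.7603
β_Ulmer = 0.326 × 25.48% / 16.55% = 0.5019
β_P = Σ w_i β_i = 0.09×0.5924 + 0.22×0.5644 + 0.26×1.8741 + 0.18×0.7603 + 0.25×0.5019 = 0.9271
E(R_P) = R_f + β_P × MRP = 5.3% + 0.9271 × 7.4% = 12.16%

12.16%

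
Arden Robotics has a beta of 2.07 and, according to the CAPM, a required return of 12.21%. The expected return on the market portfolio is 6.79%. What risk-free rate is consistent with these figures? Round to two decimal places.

E(R) = R_f + β(E(R_m) − R_f) = R_f(1 − β) + β·E(R_m)
12.21% = R_f × (1 − 2.07) + 2.07 × 6.79%
12.21% = R_f × -1.07 + 14.0553%
R_f = (12.21% − 14.0553%) / -1.07 = 1.72%

1.72%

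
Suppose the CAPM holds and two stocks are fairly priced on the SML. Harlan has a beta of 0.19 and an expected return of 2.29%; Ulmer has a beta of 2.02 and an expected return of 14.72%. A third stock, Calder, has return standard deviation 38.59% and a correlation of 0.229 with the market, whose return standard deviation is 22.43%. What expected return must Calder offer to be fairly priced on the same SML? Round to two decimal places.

3.68%

MRP = (14.72% − 2.29%) / (2.02 − 0.19) = 6.7923%
R_f = 2.29% − 0.19 × 6.7923% = 0.9995%
β_Calder = ρ·σ_i/σ_m = 0.229 × 38.59 / 22.43 = 0.3940
E(R_Calder) = R_f + β × MRP = 0.9995% + 0.3940 × 6.7923% = 3.68%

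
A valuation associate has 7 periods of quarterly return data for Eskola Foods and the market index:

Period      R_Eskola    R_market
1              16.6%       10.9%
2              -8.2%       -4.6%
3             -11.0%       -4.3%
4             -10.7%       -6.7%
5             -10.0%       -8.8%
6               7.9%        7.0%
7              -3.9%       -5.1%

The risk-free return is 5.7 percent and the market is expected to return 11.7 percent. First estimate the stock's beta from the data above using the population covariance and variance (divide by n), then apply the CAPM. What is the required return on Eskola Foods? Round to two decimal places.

Mean R_i = (16.6 − 8.2 − 11.0 − 10.7 − 10.0 + 7.9 − 3.9) / 7 = -2.7571%
Mean R_m = (10.9 − 4.6 − 4.3 − 6.7 − 8.8 + 7.0 − 5.1) / 7 = -1.6571%
Σ(R_i − R̄_i)(R_m − R̄_m) = 468.8571  ⇒  Cov = 468.8571 / 7 = 66.9796
Σ(R_m − R̄_m)² = 336.5771  ⇒  Var(R_m) = 336.5771 / 7 = 48.0824
β = Cov / Var(R_m) = 66.9796 / 48.0824 = 1.3930
MRP = 11.7% − 5.7% = 6.00%
E(R) = R_f + β × MRP = 5.7% + 1.3930 × 6.0% = 14.06%

14.06%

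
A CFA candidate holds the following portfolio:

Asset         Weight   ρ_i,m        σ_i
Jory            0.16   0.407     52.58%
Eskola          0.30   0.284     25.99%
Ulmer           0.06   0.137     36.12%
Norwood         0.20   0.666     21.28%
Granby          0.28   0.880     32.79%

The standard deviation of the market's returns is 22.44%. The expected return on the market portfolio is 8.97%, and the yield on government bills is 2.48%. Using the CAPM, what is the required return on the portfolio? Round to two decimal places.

7.35%

β_Jory = 0.407 × 52.58% / 22.44% = 0.9537
β_Eskola = 0.284 × 25.99% / 22.44% = 0.3289
β_Ulmer = 0.137 × 36.12% / 22.44% = 0.2205
β_Norwood = 0.666 × 21.28% / 22.44% = 0.6316
β_Granby = 0.880 × 32.79% / 22.44% = 1.2859
β_P = Σ w_i β_i = 0.16×0.9537 + 0.30×0.3289 + 0.06×0.2205 + 0.20×0.6316 + 0.28×1.2859 = 0.7509
MRP = 8.97% − 2.48% = 6.49%
E(R_P) = R_f + β_P × MRP = 2.48% + 0.7509 × 6.49% = 7.35%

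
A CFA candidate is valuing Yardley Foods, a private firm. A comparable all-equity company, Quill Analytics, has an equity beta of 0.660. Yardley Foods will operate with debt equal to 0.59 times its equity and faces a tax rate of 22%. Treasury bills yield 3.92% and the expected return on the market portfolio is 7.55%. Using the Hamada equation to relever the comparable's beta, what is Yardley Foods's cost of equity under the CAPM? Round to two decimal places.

β_L = β_U × [1 + (1 − t)(D/E)] = 0.660 × [1 + (1 − 0.22) × 0.59]
    = 0.660 × [1 + 0.78 × 0.59] = 0.660 × 1.4602 = 0.9637
MRP = 7.55% − 3.92% = 3.63%
E(R) = R_f + β_L × MRP = 3.92% + 0.9637 × 3.63% = 7.42%

7.42%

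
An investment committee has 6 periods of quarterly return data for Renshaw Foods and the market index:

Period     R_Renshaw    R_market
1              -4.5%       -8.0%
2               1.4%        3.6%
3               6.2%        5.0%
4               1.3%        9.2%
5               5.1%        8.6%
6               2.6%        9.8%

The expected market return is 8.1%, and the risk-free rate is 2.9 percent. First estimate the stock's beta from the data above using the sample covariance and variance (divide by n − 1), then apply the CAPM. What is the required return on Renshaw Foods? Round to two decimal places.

5.14%

Mean R_i = (-4.5 + 1.4 + 6.2 + 1.3 + 5.1 + 2.6) / 6 = 2.0167%
Mean R_m = (-8.0 + 3.6 + 5.0 + 9.2 + 8.6 + 9.8) / 6 = 4.7000%
Σ(R_i − R̄_i)(R_m − R̄_m) = 96.4700  ⇒  Cov = 96.4700 / 5 = 19.2940
Σ(R_m − R̄_m)² = 224.0600  ⇒  Var(R_m) = 224.0600 / 5 = 44.8120
β = Cov / Var(R_m) = 19.2940 / 44.8120 = 0.4306
MRP = 8.1% − 2.9% = 5.20%
E(R) = R_f + β × MRP = 2.9% + 0.4306 × 5.2% = 5.14%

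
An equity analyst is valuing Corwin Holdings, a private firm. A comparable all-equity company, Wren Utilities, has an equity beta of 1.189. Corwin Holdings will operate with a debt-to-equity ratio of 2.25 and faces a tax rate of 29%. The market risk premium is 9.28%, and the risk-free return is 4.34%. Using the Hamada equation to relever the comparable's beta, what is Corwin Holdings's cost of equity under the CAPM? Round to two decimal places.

β_L = β_U × [1 + (1 − t)(D/E)] = 1.189 × [1 + (1 − 0.29) × 2.25]
    = 1.189 × [1 + 0.71 × 2.25] = 1.189 × 2.5975 = 3.0884
E(R) = R_f + β_L × MRP = 4.34% + 3.0884 × 9.28% = 33.00%

33.00%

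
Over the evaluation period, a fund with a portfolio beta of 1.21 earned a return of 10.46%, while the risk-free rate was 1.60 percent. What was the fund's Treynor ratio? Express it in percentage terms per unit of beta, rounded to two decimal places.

Treynor = (R_P − R_f) / β_P = (10.46% − 1.60%) / 1.2100 = 8.86% / 1.2100 = 7.32%

7.32%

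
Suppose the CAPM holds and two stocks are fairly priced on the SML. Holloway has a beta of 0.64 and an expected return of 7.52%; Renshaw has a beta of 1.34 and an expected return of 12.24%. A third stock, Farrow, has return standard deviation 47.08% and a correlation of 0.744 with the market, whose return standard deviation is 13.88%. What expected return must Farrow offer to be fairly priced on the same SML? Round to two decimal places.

MRP = (12.24% − 7.52%) / (1.34 − 0.64) = 6.7429%
R_f = 7.52% − 0.64 × 6.7429% = 3.2045%
β_Farrow = ρ·σ_i/σ_m = 0.744 × 47.08 / 13.88 = 2.5236
E(R_Farrow) = R_f + β × MRP = 3.2045% + 2.5236 × 6.7429% = 20.22%

20.22%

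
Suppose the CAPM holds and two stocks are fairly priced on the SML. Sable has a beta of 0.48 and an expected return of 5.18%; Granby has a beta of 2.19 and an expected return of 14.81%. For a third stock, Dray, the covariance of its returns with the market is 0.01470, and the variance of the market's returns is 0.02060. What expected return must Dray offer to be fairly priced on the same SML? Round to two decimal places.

6.50%

MRP = (14.81% − 5.18%) / (2.19 − 0.48) = 5.6316%
R_f = 5.18% − 0.48 × 5.6316% = 2.4768%
β_Dray = Cov / Var(R_m) = 0.01470 / 0.02060 = 0.7136
E(R_Dray) = R_f + β × MRP = 2.4768% + 0.7136 × 5.6316% = 6.50%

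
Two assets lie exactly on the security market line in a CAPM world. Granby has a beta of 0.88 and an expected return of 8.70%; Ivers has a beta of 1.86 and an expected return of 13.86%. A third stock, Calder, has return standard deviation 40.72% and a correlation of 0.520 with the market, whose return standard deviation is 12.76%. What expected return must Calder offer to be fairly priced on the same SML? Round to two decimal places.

MRP = (13.86% − 8.70%) / (1.86 − 0.88) = 5.2653%
R_f = 8.70% − 0.88 × 5.2653% = 4.0665%
β_Calder = ρ·σ_i/σ_m = 0.520 × 40.72 / 12.76 = 1.6594
E(R_Calder) = R_f + β × MRP = 4.0665% + 1.6594 × 5.2653% = 12.80%

12.80%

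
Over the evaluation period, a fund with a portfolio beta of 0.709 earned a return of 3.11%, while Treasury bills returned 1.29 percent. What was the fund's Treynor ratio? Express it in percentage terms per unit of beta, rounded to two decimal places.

2.57%

Treynor = (R_P − R_f) / β_P = (3.11% − 1.29%) / 0.7090 = 1.82% / 0.7090 = 2.57%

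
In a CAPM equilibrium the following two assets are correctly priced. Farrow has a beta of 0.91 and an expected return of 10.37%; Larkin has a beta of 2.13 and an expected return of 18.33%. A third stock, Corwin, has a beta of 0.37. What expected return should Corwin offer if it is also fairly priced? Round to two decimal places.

6.85%

MRP (SML slope) = (18.33% − 10.37%) / (2.13 − 0.91) = 7.96% / 1.22 = 6.5246%
R_f (intercept) = 10.37% − 0.91 × 6.5246% = 4.4326%
E(R_Corwin) = R_f + β × MRP = 4.4326% + 0.37 × 6.5246% = 6.85%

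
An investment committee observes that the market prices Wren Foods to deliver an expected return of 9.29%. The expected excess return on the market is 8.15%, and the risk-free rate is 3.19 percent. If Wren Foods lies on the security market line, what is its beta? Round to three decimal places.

0.748

β = (E(R) − R_f) / MRP = (9.29% − 3.19%) / 8.15% = 6.10% / 8.15% = 0.748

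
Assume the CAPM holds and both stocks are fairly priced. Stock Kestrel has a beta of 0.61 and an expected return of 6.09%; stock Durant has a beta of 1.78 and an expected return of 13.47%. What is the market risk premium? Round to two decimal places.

6.31%

Both satisfy E(R) = R_f + β·MRP, so the slope of the SML is
MRP = (13.47% − 6.09%) / (1.78 − 0.61) = 7.38% / 1.17 = 6.3077%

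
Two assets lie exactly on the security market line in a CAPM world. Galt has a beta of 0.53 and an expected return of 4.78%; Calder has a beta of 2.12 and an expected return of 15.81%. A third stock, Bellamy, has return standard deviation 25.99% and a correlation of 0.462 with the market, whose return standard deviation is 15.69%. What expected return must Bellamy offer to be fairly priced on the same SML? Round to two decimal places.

6.41%

MRP = (15.81% − 4.78%) / (2.12 − 0.53) = 6.9371%
R_f = 4.78% − 0.53 × 6.9371% = 1.1033%
β_Bellamy = ρ·σ_i/σ_m = 0.462 × 25.99 / 15.69 = 0.7653
E(R_Bellamy) = R_f + β × MRP = 1.1033% + 0.7653 × 6.9371% = 6.41%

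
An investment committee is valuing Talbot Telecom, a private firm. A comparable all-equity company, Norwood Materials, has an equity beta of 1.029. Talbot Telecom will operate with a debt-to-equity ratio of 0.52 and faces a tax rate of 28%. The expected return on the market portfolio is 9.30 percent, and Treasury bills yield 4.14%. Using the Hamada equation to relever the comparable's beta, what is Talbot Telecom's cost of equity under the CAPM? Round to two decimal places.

11.44%

β_L = β_U × [1 + (1 − t)(D/E)] = 1.029 × [1 + (1 − 0.28) × 0.52]
    = 1.029 × [1 + 0.72 × 0.52] = 1.029 × 1.3744 = 1.4143
MRP = 9.30% − 4.14% = 5.16%
E(R) = R_f + β_L × MRP = 4.14% + 1.4143 × 5.16% = 11.44%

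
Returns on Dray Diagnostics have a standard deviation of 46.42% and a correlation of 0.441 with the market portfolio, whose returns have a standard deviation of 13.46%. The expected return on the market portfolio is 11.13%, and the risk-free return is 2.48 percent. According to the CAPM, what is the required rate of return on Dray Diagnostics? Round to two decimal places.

β = ρ × σ_i / σ_m = 0.441 × 46.42% / 13.46% = 1.5209
MRP = 11.13% − 2.48% = 8.65%
E(R) = 2.48% + 1.5209 × 8.65% = 15.64%

15.64%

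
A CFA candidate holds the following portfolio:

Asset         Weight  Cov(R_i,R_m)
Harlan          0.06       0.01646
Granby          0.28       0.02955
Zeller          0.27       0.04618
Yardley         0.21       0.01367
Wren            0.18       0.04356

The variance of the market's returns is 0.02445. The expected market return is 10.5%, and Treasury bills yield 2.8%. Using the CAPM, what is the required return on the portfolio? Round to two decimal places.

13.02%

β_Harlan = 0.01646 / 0.02445 = 0.6732
β_Granby = 0.02955 / 0.02445 = 1.2086
β_Zeller = 0.04618 / 0.02445 = 1.8888
β_Yardley = 0.01367 / 0.02445 = 0.5591
β_Wren = 0.04356 / 0.02445 = 1.7816
β_P = Σ w_i β_i = 0.06×0.6732 + 0.28×1.2086 + 0.27×1.8888 + 0.21×0.5591 + 0.18×1.7816 = 1.3269
MRP = 10.5% − 2.8% = 7.70%
E(R_P) = R_f + β_P × MRP = 2.8% + 1.3269 × 7.7% = 13.02%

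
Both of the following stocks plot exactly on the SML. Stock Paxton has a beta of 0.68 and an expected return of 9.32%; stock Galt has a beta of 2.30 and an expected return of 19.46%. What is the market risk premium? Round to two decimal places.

Both satisfy E(R) = R_f + β·MRP, so the slope of the SML is
MRP = (19.46% − 9.32%) / (2.30 − 0.68) = 10.14% / 1.62 = 6.2593%

6.26%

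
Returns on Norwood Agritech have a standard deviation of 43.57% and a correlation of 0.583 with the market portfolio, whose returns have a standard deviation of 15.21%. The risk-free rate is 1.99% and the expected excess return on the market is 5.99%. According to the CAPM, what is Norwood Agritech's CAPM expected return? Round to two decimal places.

11.99%

β = ρ × σ_i / σ_m = 0.583 × 43.57% / 15.21% = 1.6700
E(R) = 1.99% + 1.6700 × 5.99% = 11.99%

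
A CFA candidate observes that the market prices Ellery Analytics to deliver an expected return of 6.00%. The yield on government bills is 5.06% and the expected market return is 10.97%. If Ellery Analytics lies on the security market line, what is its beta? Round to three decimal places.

0.159

MRP = 10.97% − 5.06% = 5.91%
β = (E(R) − R_f) / MRP = (6.00% − 5.06%) / 5.91% = 0.94% / 5.91% = 0.159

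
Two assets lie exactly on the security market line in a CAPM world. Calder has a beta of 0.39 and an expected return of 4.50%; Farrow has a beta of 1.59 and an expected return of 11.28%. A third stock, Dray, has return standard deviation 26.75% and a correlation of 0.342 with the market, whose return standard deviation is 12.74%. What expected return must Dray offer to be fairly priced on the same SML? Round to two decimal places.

6.35%

MRP = (11.28% − 4.50%) / (1.59 − 0.39) = 5.6500%
R_f = 4.50% − 0.39 × 5.6500% = 2.2965%
β_Dray = ρ·σ_i/σ_m = 0.342 × 26.75 / 12.74 = 0.7181
E(R_Dray) = R_f + β × MRP = 2.2965% + 0.7181 × 5.6500% = 6.35%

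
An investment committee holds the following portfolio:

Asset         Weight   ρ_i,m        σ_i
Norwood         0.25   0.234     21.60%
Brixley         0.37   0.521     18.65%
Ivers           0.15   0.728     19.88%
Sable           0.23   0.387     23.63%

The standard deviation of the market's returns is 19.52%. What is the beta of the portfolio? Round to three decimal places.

0.468

β_Norwood = 0.234 × 21.60% / 19.52% = 0.2589
β_Brixley = 0.521 × 18.65% / 19.52% = 0.4978
β_Ivers = 0.728 × 19.88% / 19.52% = 0.7414
β_Sable = 0.387 × 23.63% / 19.52% = 0.4685
β_P = Σ w_i β_i = 0.25×0.2589 + 0.37×0.4978 + 0.15×0.7414 + 0.23×0.4685 = 0.4679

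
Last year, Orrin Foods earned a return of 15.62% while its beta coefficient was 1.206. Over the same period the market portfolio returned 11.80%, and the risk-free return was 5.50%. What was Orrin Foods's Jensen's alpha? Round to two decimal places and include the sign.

Market excess return = 11.80% − 5.50% = 6.30%
CAPM benchmark = R_f + β(R_m − R_f) = 5.50% + 1.206 × 6.30% = 13.09780%
α = actual − benchmark = 15.62% − 13.09780% = +2.52%

+2.52%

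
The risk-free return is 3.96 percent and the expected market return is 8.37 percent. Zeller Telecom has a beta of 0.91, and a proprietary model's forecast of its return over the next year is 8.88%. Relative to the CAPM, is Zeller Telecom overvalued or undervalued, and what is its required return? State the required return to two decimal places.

Undervalued; required return 7.97%

MRP = 8.37% − 3.96% = 4.41%
Required return = R_f + β·MRP = 3.96% + 0.91 × 4.41% = 7.97%
Forecast 8.88% > required 7.97% → the stock plots above the SML → undervalued.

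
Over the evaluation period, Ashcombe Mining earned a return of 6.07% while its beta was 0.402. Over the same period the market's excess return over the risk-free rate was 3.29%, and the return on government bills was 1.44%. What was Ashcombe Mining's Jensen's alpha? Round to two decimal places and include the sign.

CAPM benchmark = R_f + β(R_m − R_f) = 1.44% + 0.402 × 3.29% = 2.76258%
α = actual − benchmark = 6.07% − 2.76258% = +3.31%

+3.31%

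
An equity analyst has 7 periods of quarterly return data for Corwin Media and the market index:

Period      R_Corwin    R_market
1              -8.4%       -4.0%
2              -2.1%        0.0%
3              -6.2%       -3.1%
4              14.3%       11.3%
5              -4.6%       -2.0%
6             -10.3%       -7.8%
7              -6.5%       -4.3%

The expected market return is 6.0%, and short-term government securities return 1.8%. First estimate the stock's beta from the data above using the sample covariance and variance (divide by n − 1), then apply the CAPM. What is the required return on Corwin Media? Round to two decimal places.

7.43%

Mean R_i = (-8.4 − 2.1 − 6.2 + 14.3 − 4.6 − 10.3 − 6.5) / 7 = -3.4000%
Mean R_m = (-4.0 + 0.0 − 3.1 + 11.3 − 2.0 − 7.8 − 4.3) / 7 = -1.4143%
Σ(R_i − R̄_i)(R_m − R̄_m) = 298.2400  ⇒  Cov = 298.2400 / 6 = 49.7067
Σ(R_m − R̄_m)² = 222.6286  ⇒  Var(R_m) = 222.6286 / 6 = 37.1048
β = Cov / Var(R_m) = 49.7067 / 37.1048 = 1.3396
MRP = 6.0% − 1.8% = 4.20%
E(R) = R_f + β × MRP = 1.8% + 1.3396 × 4.2% = 7.43%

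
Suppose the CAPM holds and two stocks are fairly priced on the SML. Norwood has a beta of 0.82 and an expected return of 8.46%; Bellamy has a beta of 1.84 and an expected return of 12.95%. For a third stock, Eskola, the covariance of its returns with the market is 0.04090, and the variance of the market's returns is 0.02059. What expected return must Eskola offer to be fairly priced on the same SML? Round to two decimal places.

MRP = (12.95% − 8.46%) / (1.84 − 0.82) = 4.4020%
R_f = 8.46% − 0.82 × 4.4020% = 4.8504%
β_Eskola = Cov / Var(R_m) = 0.04090 / 0.02059 = 1.9864
E(R_Eskola) = R_f + β × MRP = 4.8504% + 1.9864 × 4.4020% = 13.59%

13.59%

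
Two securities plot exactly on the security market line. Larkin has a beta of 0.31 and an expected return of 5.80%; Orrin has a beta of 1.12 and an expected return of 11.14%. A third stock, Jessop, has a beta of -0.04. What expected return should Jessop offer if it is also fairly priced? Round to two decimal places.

MRP (SML slope) = (11.14% − 5.80%) / (1.12 − 0.31) = 5.34% / 0.81 = 6.5926%
R_f (intercept) = 5.80% − 0.31 × 6.5926% = 3.7563%
E(R_Jessop) = R_f + β × MRP = 3.7563% + -0.04 × 6.5926% = 3.49%

3.49%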